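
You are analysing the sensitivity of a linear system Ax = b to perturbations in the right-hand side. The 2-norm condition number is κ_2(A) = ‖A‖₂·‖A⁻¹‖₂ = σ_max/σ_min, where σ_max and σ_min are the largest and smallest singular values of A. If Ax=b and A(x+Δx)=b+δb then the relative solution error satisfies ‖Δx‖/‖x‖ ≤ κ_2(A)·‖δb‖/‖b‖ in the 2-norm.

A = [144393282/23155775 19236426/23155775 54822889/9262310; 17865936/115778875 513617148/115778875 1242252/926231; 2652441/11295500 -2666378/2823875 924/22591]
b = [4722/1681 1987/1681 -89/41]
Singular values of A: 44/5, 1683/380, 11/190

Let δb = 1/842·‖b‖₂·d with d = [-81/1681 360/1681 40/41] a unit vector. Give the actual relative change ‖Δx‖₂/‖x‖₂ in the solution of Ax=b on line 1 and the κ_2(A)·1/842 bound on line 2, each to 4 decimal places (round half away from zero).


largest singular value 44/5, smallest 11/190
κ = σ_max/σ_min = (44/5)/(11/190) = 152.0000
bound on ‖Δx‖/‖x‖: κ·ε = 152.0000·1/842 = 0.1805
solve Ax = b  →  x = [23.0452 6.9567 -24.7806]
‖b‖ = 3.7417, ‖x‖ = 34.5479
δb = ε·‖b‖·d = [-0.0002 0.0010 0.0043]; solving A·Δx = δb gives ‖Δx‖ = 0.0768
relative error = 0.0022
so the bound overstates the realised error by a factor of ≈ 81.2531 (computed from the unrounded values)

0.0022
0.1805


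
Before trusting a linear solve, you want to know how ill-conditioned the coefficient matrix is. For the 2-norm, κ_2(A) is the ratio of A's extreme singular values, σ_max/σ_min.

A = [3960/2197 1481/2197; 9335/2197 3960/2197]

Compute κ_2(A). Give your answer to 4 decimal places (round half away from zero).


form AᵀA = [608425/28561 253440/28561; 253440/28561 105769/28561] with trace 4226/169 and determinant 25/169
eigenvalues of AᵀA: λ = (tr ± √(tr²−4·det))/2 = 25, 1/169
so κ_2 = √(25 / (1/169)) = 65.0000

65.0000


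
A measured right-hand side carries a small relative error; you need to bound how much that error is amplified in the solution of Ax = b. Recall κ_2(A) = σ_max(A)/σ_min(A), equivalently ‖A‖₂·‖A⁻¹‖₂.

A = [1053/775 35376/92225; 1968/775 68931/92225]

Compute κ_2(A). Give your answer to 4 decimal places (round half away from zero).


217.0000

M = AᵀA = [4981833/600625 10171008/4204375; 10171008/4204375 20771433/29430625]. tr(M)=423810/47089, det(M)=81/47089
solving λ² − 423810/47089·λ + 81/47089 = 0 gives λ = 9, 9/47089
κ = σ_max/σ_min = 3/(3/217) = 217.0000


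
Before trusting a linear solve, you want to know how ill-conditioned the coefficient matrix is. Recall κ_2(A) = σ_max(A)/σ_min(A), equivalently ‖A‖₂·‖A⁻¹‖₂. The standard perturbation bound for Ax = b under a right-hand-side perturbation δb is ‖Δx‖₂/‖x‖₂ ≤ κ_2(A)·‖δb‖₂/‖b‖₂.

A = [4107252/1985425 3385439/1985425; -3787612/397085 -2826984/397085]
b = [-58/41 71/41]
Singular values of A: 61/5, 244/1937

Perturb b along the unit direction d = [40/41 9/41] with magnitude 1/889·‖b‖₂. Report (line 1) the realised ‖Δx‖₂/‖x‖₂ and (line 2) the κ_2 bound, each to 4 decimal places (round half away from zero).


0.0025
0.1089

from the listed singular values, σ₁ = 61/5, σ_n = 244/1937
κ_2(A) = (61/5) / (244/1937) = 96.8500
bound on ‖Δx‖/‖x‖: κ·ε = 96.8500·1/889 = 0.1089
solve Ax = b  →  x = [4.6320 -6.4492]
‖b‖ = 2.2361, ‖x‖ = 7.9402
Δx = A⁻¹·δb where δb = 1/889·2.2361·d; ‖Δx‖ = 0.0200
realised ‖Δx‖/‖x‖ = 0.0025
so the bound overstates the realised error by a factor of ≈ 43.3219 (computed from the unrounded values)


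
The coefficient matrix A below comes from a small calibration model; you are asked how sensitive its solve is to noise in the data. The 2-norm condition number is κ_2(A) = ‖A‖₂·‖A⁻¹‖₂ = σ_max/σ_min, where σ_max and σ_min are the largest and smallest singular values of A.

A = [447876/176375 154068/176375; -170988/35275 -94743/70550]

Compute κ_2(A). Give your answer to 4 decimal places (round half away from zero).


M = AᵀA = [3223236384/107640625 939454362/107640625; 939454362/107640625 1105030089/430562500]. tr(M)=22396761/688900, det(M)=116964/172225
eigenvalues of AᵀA: λ = (tr ± √(tr²−4·det))/2 = 3249/100, 144/6889
σ_max=√(3249/100)=(57/10), σ_min=√(144/6889)=(12/83) → κ = 39.4250

39.4250


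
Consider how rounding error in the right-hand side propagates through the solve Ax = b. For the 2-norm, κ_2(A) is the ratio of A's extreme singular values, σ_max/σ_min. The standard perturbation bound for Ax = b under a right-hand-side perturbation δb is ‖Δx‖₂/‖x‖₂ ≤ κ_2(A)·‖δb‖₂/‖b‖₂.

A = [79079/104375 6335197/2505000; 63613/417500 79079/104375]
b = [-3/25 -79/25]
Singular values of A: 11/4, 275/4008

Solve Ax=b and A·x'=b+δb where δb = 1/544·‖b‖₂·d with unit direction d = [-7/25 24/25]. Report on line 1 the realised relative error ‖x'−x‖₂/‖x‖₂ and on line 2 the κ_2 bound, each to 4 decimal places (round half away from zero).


0.0019
0.0737

largest singular value 11/4, smallest 275/4008
κ_2(A) = (11/4) / (275/4008) = 40.0800
worst-case relative error ≤ 40.0800 × 1/544 = 0.0737
solve Ax = b  →  x = [41.8729 -12.5917]
2-norm of b is 3.1623; of x, 43.7251
δb = ε·‖b‖·d = [-0.0016 0.0056]; solving A·Δx = δb gives ‖Δx‖ = 0.0847
relative error = 0.0019
realised/bound (from unrounded values) ≈ 0.0263


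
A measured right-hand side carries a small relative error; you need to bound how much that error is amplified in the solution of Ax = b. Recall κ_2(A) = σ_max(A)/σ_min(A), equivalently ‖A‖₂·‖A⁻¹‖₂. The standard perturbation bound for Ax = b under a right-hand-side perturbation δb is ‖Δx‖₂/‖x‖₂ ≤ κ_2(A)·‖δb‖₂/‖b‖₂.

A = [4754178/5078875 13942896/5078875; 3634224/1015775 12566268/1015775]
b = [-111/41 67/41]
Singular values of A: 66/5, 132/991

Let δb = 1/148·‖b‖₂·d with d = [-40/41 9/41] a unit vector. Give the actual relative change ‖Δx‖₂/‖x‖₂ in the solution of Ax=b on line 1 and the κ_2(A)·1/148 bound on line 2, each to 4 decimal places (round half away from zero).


from the listed singular values, σ₁ = 66/5, σ_n = 132/991
condition number: (66/5) ÷ (132/991) = 99.1000
worst-case relative error ≤ 99.1000 × 1/148 = 0.6696
solve Ax = b  →  x = [-21.6006 6.3791]
‖b‖₂ = 3.1623 and ‖x‖₂ = 22.5229
with δb = [-0.0208 0.0047], A·Δx = δb → ‖Δx‖ = 0.1604
relative error = 0.0071
tightness: 0.0071 against a bound of 0.6696 (unrounded ratio ≈ 0.0106)

0.0071
0.6696


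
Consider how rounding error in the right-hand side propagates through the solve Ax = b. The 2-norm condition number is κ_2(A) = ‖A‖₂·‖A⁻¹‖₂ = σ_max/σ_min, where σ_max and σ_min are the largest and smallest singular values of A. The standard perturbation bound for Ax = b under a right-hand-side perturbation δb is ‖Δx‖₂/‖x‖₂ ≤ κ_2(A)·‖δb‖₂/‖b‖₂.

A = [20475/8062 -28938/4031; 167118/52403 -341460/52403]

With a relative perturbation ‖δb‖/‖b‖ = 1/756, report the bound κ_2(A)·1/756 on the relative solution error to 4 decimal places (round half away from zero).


form AᵀA = [217078281/13060996 -127385055/3265249; -127385055/3265249 306916596/3265249] with trace 8548785/77284 and determinant 777924/19321
solving λ² − 8548785/77284·λ + 777924/19321 = 0 gives λ = 441/4, 7056/19321
σ_max=√(441/4)=(21/2), σ_min=√(7056/19321)=(84/139) → κ = 17.3750
perturbation bound = 17.3750·1/756 = 0.0230

0.0230


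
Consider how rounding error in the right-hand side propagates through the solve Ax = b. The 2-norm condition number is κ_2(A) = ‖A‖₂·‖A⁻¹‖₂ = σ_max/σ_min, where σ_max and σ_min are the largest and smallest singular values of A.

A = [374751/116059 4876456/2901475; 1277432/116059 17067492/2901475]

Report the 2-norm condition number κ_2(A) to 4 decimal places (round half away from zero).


M = AᵀA = [1772270826625/13469691481 945200688120/13469691481; 945200688120/13469691481 504126570064/13469691481]. tr(M)=7876807601/46607929, det(M)=11424400/46607929
solving λ² − 7876807601/46607929·λ + 11424400/46607929 = 0 gives λ = 169, 67600/46607929
so κ_2 = √(169 / (67600/46607929)) = 341.3500

341.3500


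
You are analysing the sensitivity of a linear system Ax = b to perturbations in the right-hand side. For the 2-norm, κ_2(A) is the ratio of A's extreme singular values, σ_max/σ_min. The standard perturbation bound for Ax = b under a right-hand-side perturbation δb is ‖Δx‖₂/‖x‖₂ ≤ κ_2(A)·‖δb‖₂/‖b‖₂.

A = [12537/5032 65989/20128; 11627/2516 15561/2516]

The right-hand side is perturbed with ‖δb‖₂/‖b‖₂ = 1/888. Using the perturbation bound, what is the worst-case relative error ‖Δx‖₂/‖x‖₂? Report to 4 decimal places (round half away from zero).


form AᵀA = [2414965/87616 12879405/350464; 12879405/350464 68691385/1401856] with trace 107330825/1401856 and determinant 1500625/22429696
char-poly roots: 1225/16 and 1225/1401856
κ = σ_max/σ_min = (35/4)/(35/1184) = 296.0000
worst-case relative error ≤ 296.0000 × 1/888 = 0.3333

0.3333


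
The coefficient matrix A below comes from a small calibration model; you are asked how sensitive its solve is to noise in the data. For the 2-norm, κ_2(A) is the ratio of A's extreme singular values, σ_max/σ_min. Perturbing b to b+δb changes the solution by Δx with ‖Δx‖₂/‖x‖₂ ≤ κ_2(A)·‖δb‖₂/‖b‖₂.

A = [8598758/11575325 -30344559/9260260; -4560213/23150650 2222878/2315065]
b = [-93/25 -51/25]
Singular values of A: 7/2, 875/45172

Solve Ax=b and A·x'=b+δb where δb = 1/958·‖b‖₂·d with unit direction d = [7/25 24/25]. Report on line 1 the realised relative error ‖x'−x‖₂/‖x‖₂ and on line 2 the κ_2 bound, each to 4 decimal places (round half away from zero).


0.0015
0.1886

largest singular value 7/2, smallest 875/45172
κ = σ_max/σ_min = (7/2)/(875/45172) = 180.6880
perturbation bound = 180.6880·1/958 = 0.1886
solve Ax = b  →  x = [-151.2861 -33.1608]
2-norm of b is 4.2426; of x, 154.8778
Δx = A⁻¹·δb where δb = 1/958·4.2426·d; ‖Δx‖ = 0.2286
dividing the unrounded norms, ‖Δx‖/‖x‖ = 0.0015
tightness: 0.0015 against a bound of 0.1886 (unrounded ratio ≈ 0.0078)


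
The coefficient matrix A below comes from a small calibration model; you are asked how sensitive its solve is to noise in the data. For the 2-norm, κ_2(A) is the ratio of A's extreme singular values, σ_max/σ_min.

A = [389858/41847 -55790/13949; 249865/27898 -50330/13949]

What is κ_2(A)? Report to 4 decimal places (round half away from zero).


88.8000

form AᵀA = [1391022241/8328996 -48292195/694083; -48292195/694083 6713000/231361] with trace 9660889/49284 and determinant 60025/12321
char-poly roots: 196 and 1225/49284
σ_max=√196=14, σ_min=√(1225/49284)=(35/222) → κ = 88.8000


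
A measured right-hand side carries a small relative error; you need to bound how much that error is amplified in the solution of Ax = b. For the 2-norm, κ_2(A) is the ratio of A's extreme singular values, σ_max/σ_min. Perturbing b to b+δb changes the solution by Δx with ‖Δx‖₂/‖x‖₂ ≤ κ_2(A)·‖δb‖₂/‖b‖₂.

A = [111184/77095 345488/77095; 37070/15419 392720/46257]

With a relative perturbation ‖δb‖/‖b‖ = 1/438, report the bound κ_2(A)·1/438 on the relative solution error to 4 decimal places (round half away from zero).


M = AᵀA = [161648804/20566225 1658101984/61698675; 1658101984/61698675 17058763264/185096025]. tr(M)=740544100/7403841, det(M)=16000000/7403841
char-poly roots: 100 and 160000/7403841
σ_max=√100=10, σ_min=√(160000/7403841)=(400/2721) → κ = 68.0250
worst-case relative error ≤ 68.0250 × 1/438 = 0.1553

0.1553


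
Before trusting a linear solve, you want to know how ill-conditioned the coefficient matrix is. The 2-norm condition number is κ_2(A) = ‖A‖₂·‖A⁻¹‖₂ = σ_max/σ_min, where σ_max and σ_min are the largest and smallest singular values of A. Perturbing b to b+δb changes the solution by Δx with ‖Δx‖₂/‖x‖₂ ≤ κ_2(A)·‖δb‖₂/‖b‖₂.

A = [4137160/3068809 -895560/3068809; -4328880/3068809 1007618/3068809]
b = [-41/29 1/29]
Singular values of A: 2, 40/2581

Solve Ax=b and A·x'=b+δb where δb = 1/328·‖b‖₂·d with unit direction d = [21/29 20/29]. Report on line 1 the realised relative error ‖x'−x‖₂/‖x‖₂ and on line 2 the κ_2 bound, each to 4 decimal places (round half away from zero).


from the listed singular values, σ₁ = 2, σ_n = 40/2581
condition number: 2 ÷ (40/2581) = 129.0500
perturbation bound = 129.0500·1/328 = 0.3934
solve Ax = b  →  x = [-14.6518 -62.8415]
‖b‖ = 1.4142, ‖x‖ = 64.5269
δb = ε·‖b‖·d = [0.0031 0.0030]; solving A·Δx = δb gives ‖Δx‖ = 0.2782
realised ‖Δx‖/‖x‖ = 0.0043
realised/bound (from unrounded values) ≈ 0.0110

0.0043
0.3934


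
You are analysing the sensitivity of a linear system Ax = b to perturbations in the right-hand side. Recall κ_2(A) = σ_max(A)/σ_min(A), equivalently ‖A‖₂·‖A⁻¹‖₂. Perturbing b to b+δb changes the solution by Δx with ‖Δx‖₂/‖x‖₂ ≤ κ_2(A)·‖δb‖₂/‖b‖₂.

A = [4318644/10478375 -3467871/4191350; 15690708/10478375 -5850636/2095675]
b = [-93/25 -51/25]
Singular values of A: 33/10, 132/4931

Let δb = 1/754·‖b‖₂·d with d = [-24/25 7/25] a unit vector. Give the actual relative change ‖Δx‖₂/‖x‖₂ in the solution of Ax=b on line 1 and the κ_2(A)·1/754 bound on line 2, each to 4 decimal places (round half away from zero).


σ_max = 33/10, σ_min = 132/4931
κ = σ_max/σ_min = (33/10)/(132/4931) = 123.2750
worst-case relative error ≤ 123.2750 × 1/754 = 0.1635
solve Ax = b  →  x = [98.4559 53.5401]
‖b‖₂ = 4.2426 and ‖x‖₂ = 112.0719
with δb = [-0.0054 0.0016], A·Δx = δb → ‖Δx‖ = 0.2102
realised ‖Δx‖/‖x‖ = 0.0019
so the bound overstates the realised error by a factor of ≈ 87.1715 (computed from the unrounded values)

0.0019
0.1635


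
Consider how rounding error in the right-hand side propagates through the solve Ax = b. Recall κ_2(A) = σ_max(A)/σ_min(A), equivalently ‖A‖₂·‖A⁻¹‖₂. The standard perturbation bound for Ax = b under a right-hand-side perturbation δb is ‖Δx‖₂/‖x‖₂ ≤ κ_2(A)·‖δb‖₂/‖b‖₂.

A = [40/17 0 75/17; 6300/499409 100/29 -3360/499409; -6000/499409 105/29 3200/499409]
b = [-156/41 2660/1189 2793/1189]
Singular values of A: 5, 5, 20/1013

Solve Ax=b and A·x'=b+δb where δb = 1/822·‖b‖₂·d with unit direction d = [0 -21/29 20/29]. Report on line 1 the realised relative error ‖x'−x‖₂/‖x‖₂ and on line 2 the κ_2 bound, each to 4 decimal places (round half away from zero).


0.3081
0.3081

σ_max = 5, σ_min = 20/1013
condition number: 5 ÷ (20/1013) = 253.2500
perturbation bound = 253.2500·1/822 = 0.3081
solve Ax = b  →  x = [-0.3581 0.6488 -0.6714]
‖b‖ = 5.0000, ‖x‖ = 1.0000
with δb = [0.0000 -0.0044 0.0042], A·Δx = δb → ‖Δx‖ = 0.3081
dividing the unrounded norms, ‖Δx‖/‖x‖ = 0.3081
tightness: 0.3081 against a bound of 0.3081; the bound is attained (ratio 1)


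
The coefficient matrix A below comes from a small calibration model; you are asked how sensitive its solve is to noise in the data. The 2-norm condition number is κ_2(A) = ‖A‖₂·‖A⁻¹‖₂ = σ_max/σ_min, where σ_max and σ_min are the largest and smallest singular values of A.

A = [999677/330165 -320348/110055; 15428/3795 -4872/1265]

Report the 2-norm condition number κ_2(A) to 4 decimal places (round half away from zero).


284.6250

M = AᵀA = [112038063361/4360357089 -35566801900/1453452363; -35566801900/1453452363 11291341264/484484121]. tr(M)=254054857/5184729, det(M)=153664/5184729
solving λ² − 254054857/5184729·λ + 153664/5184729 = 0 gives λ = 49, 3136/5184729
κ = σ_max/σ_min = 7/(56/2277) = 284.6250


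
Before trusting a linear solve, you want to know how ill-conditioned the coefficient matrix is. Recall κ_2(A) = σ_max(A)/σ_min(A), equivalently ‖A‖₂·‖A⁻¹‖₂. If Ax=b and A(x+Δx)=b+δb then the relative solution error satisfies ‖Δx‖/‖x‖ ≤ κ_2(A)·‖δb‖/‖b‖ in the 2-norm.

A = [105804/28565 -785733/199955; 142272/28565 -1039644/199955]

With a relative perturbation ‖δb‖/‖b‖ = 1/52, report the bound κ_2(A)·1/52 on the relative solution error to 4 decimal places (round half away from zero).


4.9724

M = AᵀA = [1257432336/32638369 -9241837020/228468583; -9241837020/228468583 67929439761/1599280081]. tr(M)=154035225/1901641, det(M)=186624/1901641
char-poly roots: 81 and 2304/1901641
κ = σ_max/σ_min = 9/(48/1379) = 258.5625
worst-case relative error ≤ 258.5625 × 1/52 = 4.9724


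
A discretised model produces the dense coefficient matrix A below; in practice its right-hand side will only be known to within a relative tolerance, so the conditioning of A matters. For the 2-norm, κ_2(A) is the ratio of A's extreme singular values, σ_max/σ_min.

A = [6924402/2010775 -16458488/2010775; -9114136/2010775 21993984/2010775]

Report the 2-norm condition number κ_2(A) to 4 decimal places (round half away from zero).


M = AᵀA = [5240592723364/161728644025 -2515370788656/32345728805; -2515370788656/32345728805 30184686377536/161728644025]. tr(M)=8384681444/38278969, det(M)=7676563456/23924355625
char-poly roots: 5476/25 and 1401856/956974225
κ_2(A) = √(λ_max/λ_min) = √((5476/25) / (1401856/956974225)) = 386.6875

386.6875


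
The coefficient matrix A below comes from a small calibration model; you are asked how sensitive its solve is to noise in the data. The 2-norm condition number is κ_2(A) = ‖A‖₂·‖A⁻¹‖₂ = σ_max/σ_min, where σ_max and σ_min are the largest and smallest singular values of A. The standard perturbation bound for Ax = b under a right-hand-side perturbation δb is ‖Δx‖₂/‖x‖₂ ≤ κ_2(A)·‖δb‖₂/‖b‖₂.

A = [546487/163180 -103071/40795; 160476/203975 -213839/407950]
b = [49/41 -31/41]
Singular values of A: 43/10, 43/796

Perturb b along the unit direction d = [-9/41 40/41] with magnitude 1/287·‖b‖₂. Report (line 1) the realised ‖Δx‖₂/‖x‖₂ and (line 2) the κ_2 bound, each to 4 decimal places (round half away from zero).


0.0049
0.2774

largest singular value 43/10, smallest 43/796
condition number: (43/10) ÷ (43/796) = 79.6000
worst-case relative error ≤ 79.6000 × 1/287 = 0.2774
solve Ax = b  →  x = [-10.9209 -14.9488]
‖b‖₂ = 1.4142 and ‖x‖₂ = 18.5131
re-solving with b+δb shifts x by Δx of norm 0.0912
dividing the unrounded norms, ‖Δx‖/‖x‖ = 0.0049
realised/bound (from unrounded values) ≈ 0.0178


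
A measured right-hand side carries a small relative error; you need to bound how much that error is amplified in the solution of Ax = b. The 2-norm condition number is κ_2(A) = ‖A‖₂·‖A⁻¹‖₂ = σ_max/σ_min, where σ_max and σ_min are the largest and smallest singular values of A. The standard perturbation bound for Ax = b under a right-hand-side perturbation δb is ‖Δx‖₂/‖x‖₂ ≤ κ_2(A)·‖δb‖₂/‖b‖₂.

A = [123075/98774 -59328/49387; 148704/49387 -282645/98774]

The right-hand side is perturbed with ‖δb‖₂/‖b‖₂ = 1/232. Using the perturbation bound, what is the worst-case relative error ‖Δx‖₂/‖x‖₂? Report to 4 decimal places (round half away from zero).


1.6940

AᵀA = [613011681/57729604 -145953360/14432401; -145953360/14432401 556020369/57729604]; tr = 695025/34322, det = 729/274576
solving λ² − 695025/34322·λ + 729/274576 = 0 gives λ = 81/4, 9/68644
σ_max=√(81/4)=(9/2), σ_min=√(9/68644)=(3/262) → κ = 393.0000
perturbation bound = 393.0000·1/232 = 1.6940


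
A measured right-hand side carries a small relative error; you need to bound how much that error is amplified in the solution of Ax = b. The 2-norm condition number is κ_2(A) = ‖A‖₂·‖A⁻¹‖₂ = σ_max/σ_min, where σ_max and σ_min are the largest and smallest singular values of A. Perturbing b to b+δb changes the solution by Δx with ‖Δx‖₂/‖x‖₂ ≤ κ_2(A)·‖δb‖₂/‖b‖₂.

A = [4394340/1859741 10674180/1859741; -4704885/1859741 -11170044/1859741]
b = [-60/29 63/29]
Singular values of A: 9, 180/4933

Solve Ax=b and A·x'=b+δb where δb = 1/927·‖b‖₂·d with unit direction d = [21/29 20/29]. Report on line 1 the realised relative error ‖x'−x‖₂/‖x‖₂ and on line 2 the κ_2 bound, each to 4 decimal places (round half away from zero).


σ_max = 9, σ_min = 180/4933
condition number: 9 ÷ (180/4933) = 246.6500
worst-case relative error ≤ 246.6500 × 1/927 = 0.2661
solve Ax = b  →  x = [-0.1282 -0.3077]
2-norm of b is 3.0000; of x, 0.3333
δb = ε·‖b‖·d = [0.0023 0.0022]; solving A·Δx = δb gives ‖Δx‖ = 0.0887
relative error = 0.2661
realised/bound = 1 exactly: the bound is attained for this b and d

0.2661
0.2661


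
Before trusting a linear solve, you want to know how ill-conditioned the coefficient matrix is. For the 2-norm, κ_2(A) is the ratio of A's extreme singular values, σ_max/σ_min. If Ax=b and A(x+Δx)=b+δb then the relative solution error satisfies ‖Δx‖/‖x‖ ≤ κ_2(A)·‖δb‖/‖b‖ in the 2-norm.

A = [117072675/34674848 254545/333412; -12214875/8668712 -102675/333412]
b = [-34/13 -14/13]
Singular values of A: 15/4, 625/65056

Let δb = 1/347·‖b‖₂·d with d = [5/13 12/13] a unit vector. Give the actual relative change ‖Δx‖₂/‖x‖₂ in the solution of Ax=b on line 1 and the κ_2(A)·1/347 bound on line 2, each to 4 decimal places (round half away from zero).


from the listed singular values, σ₁ = 15/4, σ_n = 625/65056
κ = σ_max/σ_min = (15/4)/(625/65056) = 390.3360
κ_2(A)·‖δb‖/‖b‖ = 1.1249
solve Ax = b  →  x = [45.1775 -203.2187]
‖b‖ = 2.8284, ‖x‖ = 208.1799
re-solving with b+δb shifts x by Δx of norm 0.8484
dividing the unrounded norms, ‖Δx‖/‖x‖ = 0.0041
so the bound overstates the realised error by a factor of ≈ 276.0101 (computed from the unrounded values)

0.0041
1.1249


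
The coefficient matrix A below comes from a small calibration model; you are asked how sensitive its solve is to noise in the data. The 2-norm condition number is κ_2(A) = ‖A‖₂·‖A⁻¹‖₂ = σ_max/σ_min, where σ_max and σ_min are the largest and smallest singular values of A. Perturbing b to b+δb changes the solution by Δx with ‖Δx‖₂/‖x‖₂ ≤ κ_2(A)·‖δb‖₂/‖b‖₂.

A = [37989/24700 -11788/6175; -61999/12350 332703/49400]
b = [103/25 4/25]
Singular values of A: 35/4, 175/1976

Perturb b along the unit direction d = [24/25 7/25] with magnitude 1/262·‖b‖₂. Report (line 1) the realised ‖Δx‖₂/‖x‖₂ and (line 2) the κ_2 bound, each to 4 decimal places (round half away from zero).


0.0039
0.3771

from the listed singular values, σ₁ = 35/4, σ_n = 175/1976
κ_2(A) = (35/4) / (175/1976) = 98.8000
worst-case relative error ≤ 98.8000 × 1/262 = 0.3771
solve Ax = b  →  x = [36.2011 27.0080]
‖b‖₂ = 4.1231 and ‖x‖₂ = 45.1659
re-solving with b+δb shifts x by Δx of norm 0.1777
realised ‖Δx‖/‖x‖ = 0.0039
tightness: 0.0039 against a bound of 0.3771 (unrounded ratio ≈ 0.0104)


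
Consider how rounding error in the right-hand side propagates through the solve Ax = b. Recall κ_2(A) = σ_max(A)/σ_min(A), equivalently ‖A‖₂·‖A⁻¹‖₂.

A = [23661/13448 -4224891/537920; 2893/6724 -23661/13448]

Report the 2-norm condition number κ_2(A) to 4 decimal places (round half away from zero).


M = AᵀA = [352957/107584 -62725311/4303360; -62725311/4303360 11151369801/172134400]. tr(M)=6969721/102400, det(M)=131769/1638400
solving λ² − 6969721/102400·λ + 131769/1638400 = 0 gives λ = 1089/16, 121/102400
κ_2(A) = √(λ_max/λ_min) = √((1089/16) / (121/102400)) = 240.0000

240.0000


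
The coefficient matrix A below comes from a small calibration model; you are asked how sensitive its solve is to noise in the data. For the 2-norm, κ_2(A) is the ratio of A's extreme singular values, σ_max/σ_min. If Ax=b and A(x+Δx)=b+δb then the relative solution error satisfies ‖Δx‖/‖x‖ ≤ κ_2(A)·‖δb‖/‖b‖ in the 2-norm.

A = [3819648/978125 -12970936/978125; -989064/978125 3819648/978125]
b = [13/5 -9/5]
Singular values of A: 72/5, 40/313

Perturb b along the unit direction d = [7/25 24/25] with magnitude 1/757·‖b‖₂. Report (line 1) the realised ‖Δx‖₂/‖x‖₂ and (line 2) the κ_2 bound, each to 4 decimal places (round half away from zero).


largest singular value 72/5, smallest 40/313
condition number: (72/5) ÷ (40/313) = 112.6800
bound on ‖Δx‖/‖x‖: κ·ε = 112.6800·1/757 = 0.1489
solve Ax = b  →  x = [-7.4537 -2.3910]
‖b‖₂ = 3.1623 and ‖x‖₂ = 7.8278
with δb = [0.0012 0.0040], A·Δx = δb → ‖Δx‖ = 0.0327
realised ‖Δx‖/‖x‖ = 0.0042
so the bound overstates the realised error by a factor of ≈ 35.6452 (computed from the unrounded values)

0.0042
0.1489


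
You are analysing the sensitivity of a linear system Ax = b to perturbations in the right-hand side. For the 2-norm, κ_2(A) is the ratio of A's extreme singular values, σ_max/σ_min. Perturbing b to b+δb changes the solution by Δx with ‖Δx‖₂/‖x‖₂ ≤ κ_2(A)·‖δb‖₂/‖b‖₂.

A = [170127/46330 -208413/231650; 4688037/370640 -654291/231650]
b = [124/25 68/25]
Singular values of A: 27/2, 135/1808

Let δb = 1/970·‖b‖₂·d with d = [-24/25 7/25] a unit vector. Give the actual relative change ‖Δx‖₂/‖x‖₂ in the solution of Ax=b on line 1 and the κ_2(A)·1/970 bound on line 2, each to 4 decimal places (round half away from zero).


0.0015
0.1864

from the listed singular values, σ₁ = 27/2, σ_n = 135/1808
κ_2(A) = (27/2) / (135/1808) = 180.8000
bound on ‖Δx‖/‖x‖: κ·ε = 180.8000·1/970 = 0.1864
solve Ax = b  →  x = [-11.4703 -52.3288]
2-norm of b is 5.6569; of x, 53.5712
with δb = [-0.0056 0.0016], A·Δx = δb → ‖Δx‖ = 0.0781
relative error = 0.0015
so the bound overstates the realised error by a factor of ≈ 127.8469 (computed from the unrounded values)


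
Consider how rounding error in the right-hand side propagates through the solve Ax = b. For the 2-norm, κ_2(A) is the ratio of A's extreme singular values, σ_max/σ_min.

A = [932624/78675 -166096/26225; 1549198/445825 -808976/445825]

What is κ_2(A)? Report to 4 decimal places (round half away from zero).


393.3750

M = AᵀA = [436749959716/2862143001 -77643792800/954047667; -77643792800/954047667 13803743744/318015889]. tr(M)=1941119908/9903609, det(M)=2458624/9903609
char-poly roots: 196 and 12544/9903609
so κ_2 = √(196 / (12544/9903609)) = 393.3750


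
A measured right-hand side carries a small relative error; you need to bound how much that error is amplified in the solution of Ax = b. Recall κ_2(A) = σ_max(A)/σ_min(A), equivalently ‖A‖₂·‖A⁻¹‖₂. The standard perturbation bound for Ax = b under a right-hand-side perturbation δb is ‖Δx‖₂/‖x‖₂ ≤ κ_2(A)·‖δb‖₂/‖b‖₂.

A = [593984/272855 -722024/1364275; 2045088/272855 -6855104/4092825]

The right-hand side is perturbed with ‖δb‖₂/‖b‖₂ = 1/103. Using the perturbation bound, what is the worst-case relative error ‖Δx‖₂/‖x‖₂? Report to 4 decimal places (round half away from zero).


1.9383

AᵀA = [181408076800/2977994041 -40815741440/2977994041; -40815741440/2977994041 82694910016/26801946369]; tr = 1020444736/15944049, det = 1638400/15944049
char-poly roots: 64 and 25600/15944049
so κ_2 = √(64 / (25600/15944049)) = 199.6500
worst-case relative error ≤ 199.6500 × 1/103 = 1.9383


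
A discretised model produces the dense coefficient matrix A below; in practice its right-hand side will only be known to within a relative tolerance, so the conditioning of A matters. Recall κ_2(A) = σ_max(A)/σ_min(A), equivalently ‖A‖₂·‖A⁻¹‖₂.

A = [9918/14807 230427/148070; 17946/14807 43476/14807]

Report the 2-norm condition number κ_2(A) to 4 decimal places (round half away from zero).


160.8000

form AᵀA = [1454760/758641 17452557/3793205; 17452557/3793205 837760761/75864100] with trace 5817969/448900 and determinant 729/112225
solving λ² − 5817969/448900·λ + 729/112225 = 0 gives λ = 324/25, 9/17956
so κ_2 = √((324/25) / (9/17956)) = 160.8000


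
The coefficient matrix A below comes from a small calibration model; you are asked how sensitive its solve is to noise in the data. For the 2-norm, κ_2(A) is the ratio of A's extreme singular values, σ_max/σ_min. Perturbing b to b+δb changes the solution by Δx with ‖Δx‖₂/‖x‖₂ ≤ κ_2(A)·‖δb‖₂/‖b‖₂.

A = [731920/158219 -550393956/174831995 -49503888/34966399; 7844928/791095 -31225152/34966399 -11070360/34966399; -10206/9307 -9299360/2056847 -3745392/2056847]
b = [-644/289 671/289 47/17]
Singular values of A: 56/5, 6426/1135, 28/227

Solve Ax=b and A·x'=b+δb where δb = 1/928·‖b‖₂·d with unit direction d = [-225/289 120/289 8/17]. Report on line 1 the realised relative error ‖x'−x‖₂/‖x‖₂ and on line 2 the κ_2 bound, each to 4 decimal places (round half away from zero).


0.0011
0.0978

σ_max = 56/5, σ_min = 28/227
κ_2(A) = (56/5) / (28/227) = 90.8000
worst-case relative error ≤ 90.8000 × 1/928 = 0.0978
solve Ax = b  →  x = [0.0483 -12.6497 29.8603]
2-norm of b is 4.2426; of x, 32.4292
re-solving with b+δb shifts x by Δx of norm 0.0371
relative error = 0.0011
so the bound overstates the realised error by a factor of ≈ 85.6087 (computed from the unrounded values)


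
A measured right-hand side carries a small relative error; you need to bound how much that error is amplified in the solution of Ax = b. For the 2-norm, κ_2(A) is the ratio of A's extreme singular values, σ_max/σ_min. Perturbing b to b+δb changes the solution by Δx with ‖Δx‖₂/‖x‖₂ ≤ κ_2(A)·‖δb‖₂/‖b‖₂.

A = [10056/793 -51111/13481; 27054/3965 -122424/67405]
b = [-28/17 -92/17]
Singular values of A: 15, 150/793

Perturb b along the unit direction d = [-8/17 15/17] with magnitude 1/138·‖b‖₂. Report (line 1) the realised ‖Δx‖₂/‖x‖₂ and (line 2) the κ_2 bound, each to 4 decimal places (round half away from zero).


0.0102
0.5746

from the listed singular values, σ₁ = 15, σ_n = 150/793
κ_2(A) = 15 / (150/793) = 79.3000
worst-case relative error ≤ 79.3000 × 1/138 = 0.5746
solve Ax = b  →  x = [-6.1771 -20.2261]
‖b‖₂ = 5.6569 and ‖x‖₂ = 21.1483
δb = ε·‖b‖·d = [-0.0193 0.0362]; solving A·Δx = δb gives ‖Δx‖ = 0.2167
realised ‖Δx‖/‖x‖ = 0.0102
realised/bound (from unrounded values) ≈ 0.0178


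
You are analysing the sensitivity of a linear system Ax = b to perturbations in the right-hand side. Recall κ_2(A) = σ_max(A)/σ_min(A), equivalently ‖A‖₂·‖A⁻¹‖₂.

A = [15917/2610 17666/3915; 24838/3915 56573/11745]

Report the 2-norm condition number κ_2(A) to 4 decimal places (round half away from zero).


AᵀA = [5645497/72900 3175403/54675; 3175403/54675 7145413/164025]; tr = 3175645/26244, det = 14641/26244
eigenvalues of AᵀA: λ = (tr ± √(tr²−4·det))/2 = 121, 121/26244
κ = σ_max/σ_min = 11/(11/162) = 162.0000

162.0000


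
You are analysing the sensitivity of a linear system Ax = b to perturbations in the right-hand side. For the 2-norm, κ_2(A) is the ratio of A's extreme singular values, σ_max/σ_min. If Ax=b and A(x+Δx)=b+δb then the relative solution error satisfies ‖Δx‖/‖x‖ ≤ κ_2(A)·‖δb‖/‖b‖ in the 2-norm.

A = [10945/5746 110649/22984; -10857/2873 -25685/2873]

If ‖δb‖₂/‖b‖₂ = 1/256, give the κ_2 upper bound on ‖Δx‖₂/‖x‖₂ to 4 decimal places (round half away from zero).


0.4063

M = AᵀA = [2045989/114244 19629225/456976; 19629225/456976 188461009/1827904]. tr(M)=1308857/10816, det(M)=14641/10816
eigenvalues of AᵀA: λ = (tr ± √(tr²−4·det))/2 = 121, 121/10816
κ_2(A) = √(λ_max/λ_min) = √(121 / (121/10816)) = 104.0000
worst-case relative error ≤ 104.0000 × 1/256 = 0.4063


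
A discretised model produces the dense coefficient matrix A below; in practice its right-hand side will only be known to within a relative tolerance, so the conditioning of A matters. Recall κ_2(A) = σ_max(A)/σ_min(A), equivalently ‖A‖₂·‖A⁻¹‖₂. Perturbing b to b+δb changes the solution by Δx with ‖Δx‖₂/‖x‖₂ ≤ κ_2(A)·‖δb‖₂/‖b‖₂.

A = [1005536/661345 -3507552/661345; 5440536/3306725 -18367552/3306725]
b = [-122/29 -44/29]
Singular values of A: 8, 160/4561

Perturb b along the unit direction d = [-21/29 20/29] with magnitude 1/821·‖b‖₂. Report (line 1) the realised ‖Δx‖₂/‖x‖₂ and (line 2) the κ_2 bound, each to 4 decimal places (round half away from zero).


0.0027
0.2778

σ_max = 8, σ_min = 160/4561
κ = σ_max/σ_min = 8/(160/4561) = 228.0500
perturbation bound = 228.0500·1/821 = 0.2778
solve Ax = b  →  x = [54.5920 16.4435]
‖b‖₂ = 4.4721 and ‖x‖₂ = 57.0147
with δb = [-0.0039 0.0038], A·Δx = δb → ‖Δx‖ = 0.1553
relative error = 0.0027
tightness: 0.0027 against a bound of 0.2778 (unrounded ratio ≈ 0.0098)


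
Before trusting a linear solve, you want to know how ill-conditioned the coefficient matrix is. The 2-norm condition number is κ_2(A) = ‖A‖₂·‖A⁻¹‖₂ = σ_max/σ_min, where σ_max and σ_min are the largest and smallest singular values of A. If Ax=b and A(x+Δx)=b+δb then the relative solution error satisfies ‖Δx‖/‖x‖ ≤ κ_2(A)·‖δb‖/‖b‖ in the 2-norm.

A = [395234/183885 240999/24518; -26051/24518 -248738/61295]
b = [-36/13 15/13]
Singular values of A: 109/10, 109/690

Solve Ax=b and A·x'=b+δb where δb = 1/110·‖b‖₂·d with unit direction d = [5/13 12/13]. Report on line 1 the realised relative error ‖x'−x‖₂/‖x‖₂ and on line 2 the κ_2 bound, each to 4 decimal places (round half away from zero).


0.6273
0.6273

largest singular value 109/10, smallest 109/690
condition number: (109/10) ÷ (109/690) = 69.0000
perturbation bound = 69.0000·1/110 = 0.6273
solve Ax = b  →  x = [-0.0604 -0.2685]
‖b‖ = 3.0000, ‖x‖ = 0.2752
with δb = [0.0105 0.0252], A·Δx = δb → ‖Δx‖ = 0.1726
realised ‖Δx‖/‖x‖ = 0.6273
realised/bound = 1 exactly: the bound is attained for this b and d


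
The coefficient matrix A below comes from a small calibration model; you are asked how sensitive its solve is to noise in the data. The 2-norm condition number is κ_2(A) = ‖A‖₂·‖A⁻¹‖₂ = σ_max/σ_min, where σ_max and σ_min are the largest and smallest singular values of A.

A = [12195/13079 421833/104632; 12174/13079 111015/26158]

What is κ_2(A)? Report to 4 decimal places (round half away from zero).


AᵀA = [353061/203401 12544875/1627208; 12544875/1627208 446055129/13017664]; tr = 278793/7744, det = 81/1936
solving λ² − 278793/7744·λ + 81/1936 = 0 gives λ = 36, 9/7744
κ = σ_max/σ_min = 6/(3/88) = 176.0000

176.0000


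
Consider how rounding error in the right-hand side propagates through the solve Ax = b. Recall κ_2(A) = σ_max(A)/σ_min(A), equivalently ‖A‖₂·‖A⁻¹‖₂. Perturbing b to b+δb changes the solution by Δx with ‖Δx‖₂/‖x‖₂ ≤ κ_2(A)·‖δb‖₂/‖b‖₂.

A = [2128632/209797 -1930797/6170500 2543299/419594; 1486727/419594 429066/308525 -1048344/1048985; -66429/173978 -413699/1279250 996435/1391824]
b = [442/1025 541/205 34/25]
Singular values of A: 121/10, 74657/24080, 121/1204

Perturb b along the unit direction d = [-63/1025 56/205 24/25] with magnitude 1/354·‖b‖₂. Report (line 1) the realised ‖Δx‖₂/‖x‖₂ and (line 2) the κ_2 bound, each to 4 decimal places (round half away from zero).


0.0042
0.3401

from the listed singular values, σ₁ = 121/10, σ_n = 121/1204
κ = σ_max/σ_min = (121/10)/(121/1204) = 120.4000
worst-case relative error ≤ 120.4000 × 1/354 = 0.3401
solve Ax = b  →  x = [-4.0663 17.8631 7.8000]
‖b‖ = 3.0000, ‖x‖ = 19.9115
with δb = [-0.0005 0.0023 0.0081], A·Δx = δb → ‖Δx‖ = 0.0843
relative error = 0.0042
tightness: 0.0042 against a bound of 0.3401 (unrounded ratio ≈ 0.0125)


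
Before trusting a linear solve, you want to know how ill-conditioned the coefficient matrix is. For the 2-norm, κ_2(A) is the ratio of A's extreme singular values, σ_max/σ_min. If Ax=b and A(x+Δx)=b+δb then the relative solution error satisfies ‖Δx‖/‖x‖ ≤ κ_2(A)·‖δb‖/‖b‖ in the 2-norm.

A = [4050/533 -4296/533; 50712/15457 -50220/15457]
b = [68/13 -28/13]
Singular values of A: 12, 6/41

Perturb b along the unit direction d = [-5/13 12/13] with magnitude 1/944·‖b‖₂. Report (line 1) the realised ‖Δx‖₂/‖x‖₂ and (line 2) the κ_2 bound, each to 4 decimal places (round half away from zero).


largest singular value 12, smallest 6/41
κ = σ_max/σ_min = 12/(6/41) = 82.0000
worst-case relative error ≤ 82.0000 × 1/944 = 0.0869
solve Ax = b  →  x = [-19.5632 -19.0920]
2-norm of b is 5.6569; of x, 27.3354
Δx = A⁻¹·δb where δb = 1/944·5.6569·d; ‖Δx‖ = 0.0409
relative error = 0.0015
tightness: 0.0015 against a bound of 0.0869 (unrounded ratio ≈ 0.0172)

0.0015
0.0869


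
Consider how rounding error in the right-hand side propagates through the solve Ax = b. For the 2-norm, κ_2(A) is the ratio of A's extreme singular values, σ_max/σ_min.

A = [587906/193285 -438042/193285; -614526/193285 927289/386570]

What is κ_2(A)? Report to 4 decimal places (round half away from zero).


333.2500

M = AᵀA = [860018632/44422225 -645004899/44422225; -645004899/44422225 1935063097/177688900]. tr(M)=215005505/7107556, det(M)=14641/1776889
char-poly roots: 121/4 and 484/1776889
so κ_2 = √((121/4) / (484/1776889)) = 333.2500


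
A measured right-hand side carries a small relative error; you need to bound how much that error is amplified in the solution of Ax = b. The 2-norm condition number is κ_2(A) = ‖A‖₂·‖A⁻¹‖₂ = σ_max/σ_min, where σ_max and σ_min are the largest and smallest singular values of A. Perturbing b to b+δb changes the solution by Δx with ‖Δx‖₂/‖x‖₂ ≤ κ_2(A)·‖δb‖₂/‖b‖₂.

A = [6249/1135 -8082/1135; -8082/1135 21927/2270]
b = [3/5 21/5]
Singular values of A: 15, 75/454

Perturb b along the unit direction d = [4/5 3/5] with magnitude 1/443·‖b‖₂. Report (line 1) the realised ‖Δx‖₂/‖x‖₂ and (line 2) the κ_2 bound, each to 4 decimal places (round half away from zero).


0.0032
0.2050

σ_max = 15, σ_min = 75/454
condition number: 15 ÷ (75/454) = 90.8000
κ_2(A)·‖δb‖/‖b‖ = 0.2050
solve Ax = b  →  x = [14.4080 11.0560]
‖b‖ = 4.2426, ‖x‖ = 18.1611
δb = ε·‖b‖·d = [0.0077 0.0057]; solving A·Δx = δb gives ‖Δx‖ = 0.0580
relative error = 0.0032
realised/bound (from unrounded values) ≈ 0.0156


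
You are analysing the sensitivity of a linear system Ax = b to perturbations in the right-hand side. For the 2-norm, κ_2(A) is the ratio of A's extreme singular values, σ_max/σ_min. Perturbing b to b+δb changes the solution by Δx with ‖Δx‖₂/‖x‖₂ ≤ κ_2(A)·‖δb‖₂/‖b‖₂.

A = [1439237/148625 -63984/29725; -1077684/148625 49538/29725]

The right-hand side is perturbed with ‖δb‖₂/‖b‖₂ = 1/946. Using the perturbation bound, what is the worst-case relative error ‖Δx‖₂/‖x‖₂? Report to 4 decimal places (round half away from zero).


0.3066

AᵀA = [129312237841/883575625 -5818978008/176715125; -5818978008/176715125 261918628/35343025]; tr = 80821061/525625, det = 3694084/13140625
eigenvalues of AᵀA: λ = (tr ± √(tr²−4·det))/2 = 3844/25, 961/525625
so κ_2 = √((3844/25) / (961/525625)) = 290.0000
worst-case relative error ≤ 290.0000 × 1/946 = 0.3066
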